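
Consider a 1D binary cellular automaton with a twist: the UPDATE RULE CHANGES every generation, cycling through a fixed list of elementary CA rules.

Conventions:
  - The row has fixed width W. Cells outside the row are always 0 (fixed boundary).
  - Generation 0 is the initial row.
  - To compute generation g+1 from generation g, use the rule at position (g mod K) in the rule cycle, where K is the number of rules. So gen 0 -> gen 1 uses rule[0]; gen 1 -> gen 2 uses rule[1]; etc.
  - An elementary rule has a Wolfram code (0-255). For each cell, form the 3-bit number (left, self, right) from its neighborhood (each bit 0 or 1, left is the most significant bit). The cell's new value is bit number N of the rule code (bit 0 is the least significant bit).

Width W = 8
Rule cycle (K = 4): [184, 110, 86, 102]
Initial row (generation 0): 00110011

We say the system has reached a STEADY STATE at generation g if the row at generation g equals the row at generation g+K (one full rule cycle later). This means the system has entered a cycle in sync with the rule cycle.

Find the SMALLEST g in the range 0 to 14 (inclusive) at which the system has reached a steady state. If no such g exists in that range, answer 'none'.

Answer: none

Derivation:
Gen 0: 00110011
Gen 1 (rule 184): 00101010
Gen 2 (rule 110): 01111110
Gen 3 (rule 86): 10000011
Gen 4 (rule 102): 10000101
Gen 5 (rule 184): 01000010
Gen 6 (rule 110): 11000110
Gen 7 (rule 86): 01101011
Gen 8 (rule 102): 10111101
Gen 9 (rule 184): 01111010
Gen 10 (rule 110): 11001110
Gen 11 (rule 86): 01110011
Gen 12 (rule 102): 10010101
Gen 13 (rule 184): 01001010
Gen 14 (rule 110): 11011110
Gen 15 (rule 86): 01000011
Gen 16 (rule 102): 11000101
Gen 17 (rule 184): 10100010
Gen 18 (rule 110): 11100110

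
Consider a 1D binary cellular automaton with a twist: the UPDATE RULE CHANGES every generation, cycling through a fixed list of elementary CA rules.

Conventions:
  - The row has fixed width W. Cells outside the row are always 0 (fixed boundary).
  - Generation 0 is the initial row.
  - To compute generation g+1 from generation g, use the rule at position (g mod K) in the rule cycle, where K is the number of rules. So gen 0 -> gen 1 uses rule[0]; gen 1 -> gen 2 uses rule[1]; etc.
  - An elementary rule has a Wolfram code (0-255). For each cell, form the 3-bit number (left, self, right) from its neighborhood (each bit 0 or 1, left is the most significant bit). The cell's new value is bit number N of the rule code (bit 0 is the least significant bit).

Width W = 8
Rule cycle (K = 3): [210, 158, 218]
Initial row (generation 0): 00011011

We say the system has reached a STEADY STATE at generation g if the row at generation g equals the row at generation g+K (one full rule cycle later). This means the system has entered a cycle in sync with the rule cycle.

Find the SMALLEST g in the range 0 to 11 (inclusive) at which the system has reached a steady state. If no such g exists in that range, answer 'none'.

Answer: 8

Derivation:
Gen 0: 00011011
Gen 1 (rule 210): 00101001
Gen 2 (rule 158): 01101111
Gen 3 (rule 218): 11101111
Gen 4 (rule 210): 01100111
Gen 5 (rule 158): 11011110
Gen 6 (rule 218): 11011111
Gen 7 (rule 210): 01001111
Gen 8 (rule 158): 11111110
Gen 9 (rule 218): 11111111
Gen 10 (rule 210): 01111111
Gen 11 (rule 158): 11111110
Gen 12 (rule 218): 11111111
Gen 13 (rule 210): 01111111
Gen 14 (rule 158): 11111110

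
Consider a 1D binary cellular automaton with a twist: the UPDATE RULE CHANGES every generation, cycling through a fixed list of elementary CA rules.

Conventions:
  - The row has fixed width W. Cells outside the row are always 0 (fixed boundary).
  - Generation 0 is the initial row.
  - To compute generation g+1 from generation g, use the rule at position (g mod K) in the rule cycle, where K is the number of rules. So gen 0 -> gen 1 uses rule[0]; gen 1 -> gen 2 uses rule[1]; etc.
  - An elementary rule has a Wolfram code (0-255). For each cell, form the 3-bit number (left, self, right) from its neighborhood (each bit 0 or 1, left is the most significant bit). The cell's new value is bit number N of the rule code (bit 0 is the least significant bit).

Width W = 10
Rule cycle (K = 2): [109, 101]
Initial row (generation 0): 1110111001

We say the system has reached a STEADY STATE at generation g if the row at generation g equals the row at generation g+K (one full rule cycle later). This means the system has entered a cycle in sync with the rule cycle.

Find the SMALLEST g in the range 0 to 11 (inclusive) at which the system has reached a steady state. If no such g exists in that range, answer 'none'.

Gen 0: 1110111001
Gen 1 (rule 109): 1011101001
Gen 2 (rule 101): 1100111001
Gen 3 (rule 109): 1100101001
Gen 4 (rule 101): 0100111001
Gen 5 (rule 109): 0100101001
Gen 6 (rule 101): 0100111001
Gen 7 (rule 109): 0100101001
Gen 8 (rule 101): 0100111001
Gen 9 (rule 109): 0100101001
Gen 10 (rule 101): 0100111001
Gen 11 (rule 109): 0100101001
Gen 12 (rule 101): 0100111001
Gen 13 (rule 109): 0100101001

Answer: 4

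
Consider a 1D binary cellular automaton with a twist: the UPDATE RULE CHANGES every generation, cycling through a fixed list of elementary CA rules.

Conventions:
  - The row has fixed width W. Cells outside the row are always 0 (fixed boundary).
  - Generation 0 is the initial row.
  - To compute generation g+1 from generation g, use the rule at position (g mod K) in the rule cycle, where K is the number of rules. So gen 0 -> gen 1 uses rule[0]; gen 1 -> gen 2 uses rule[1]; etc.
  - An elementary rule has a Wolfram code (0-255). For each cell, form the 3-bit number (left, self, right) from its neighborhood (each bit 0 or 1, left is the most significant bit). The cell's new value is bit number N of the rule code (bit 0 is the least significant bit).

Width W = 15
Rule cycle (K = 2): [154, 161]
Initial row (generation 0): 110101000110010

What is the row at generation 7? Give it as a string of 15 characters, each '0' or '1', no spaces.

Gen 0: 110101000110010
Gen 1 (rule 154): 100000101101101
Gen 2 (rule 161): 001110010010010
Gen 3 (rule 154): 011101101101101
Gen 4 (rule 161): 001010010010010
Gen 5 (rule 154): 010001101101101
Gen 6 (rule 161): 000100010010010
Gen 7 (rule 154): 001010101101101

Answer: 001010101101101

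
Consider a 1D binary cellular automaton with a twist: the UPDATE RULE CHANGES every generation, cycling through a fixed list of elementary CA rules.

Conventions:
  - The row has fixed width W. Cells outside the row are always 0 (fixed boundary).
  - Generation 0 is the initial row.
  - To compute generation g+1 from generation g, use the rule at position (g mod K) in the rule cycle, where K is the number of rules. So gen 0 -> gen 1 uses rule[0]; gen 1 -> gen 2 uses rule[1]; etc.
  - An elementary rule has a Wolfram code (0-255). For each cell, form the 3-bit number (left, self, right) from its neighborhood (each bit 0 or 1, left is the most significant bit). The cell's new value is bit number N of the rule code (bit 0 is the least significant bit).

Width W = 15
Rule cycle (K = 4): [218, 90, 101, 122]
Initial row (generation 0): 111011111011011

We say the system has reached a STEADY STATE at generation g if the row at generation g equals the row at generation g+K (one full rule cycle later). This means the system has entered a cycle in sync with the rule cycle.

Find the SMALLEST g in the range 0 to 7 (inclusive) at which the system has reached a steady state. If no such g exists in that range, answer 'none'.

Gen 0: 111011111011011
Gen 1 (rule 218): 111011111011011
Gen 2 (rule 90): 101010001011011
Gen 3 (rule 101): 111110101101101
Gen 4 (rule 122): 100011011111110
Gen 5 (rule 218): 010111011111111
Gen 6 (rule 90): 100101010000001
Gen 7 (rule 101): 100111110111101
Gen 8 (rule 122): 011100011100110
Gen 9 (rule 218): 111110111111111
Gen 10 (rule 90): 100010100000001
Gen 11 (rule 101): 101011101111101

Answer: none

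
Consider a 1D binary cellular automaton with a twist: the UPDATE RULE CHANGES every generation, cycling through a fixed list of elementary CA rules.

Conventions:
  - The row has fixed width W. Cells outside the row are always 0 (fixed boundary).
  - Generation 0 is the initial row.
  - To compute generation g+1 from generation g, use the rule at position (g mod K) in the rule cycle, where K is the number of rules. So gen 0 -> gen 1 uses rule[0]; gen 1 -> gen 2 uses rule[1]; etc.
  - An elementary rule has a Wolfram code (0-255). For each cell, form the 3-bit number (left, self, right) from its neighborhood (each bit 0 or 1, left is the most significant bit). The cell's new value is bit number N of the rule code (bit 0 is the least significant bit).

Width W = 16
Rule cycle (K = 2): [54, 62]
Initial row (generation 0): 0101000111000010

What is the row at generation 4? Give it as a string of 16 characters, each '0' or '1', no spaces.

Gen 0: 0101000111000010
Gen 1 (rule 54): 1111101000100111
Gen 2 (rule 62): 1000011101111100
Gen 3 (rule 54): 1100100010000010
Gen 4 (rule 62): 1011110111000111

Answer: 1011110111000111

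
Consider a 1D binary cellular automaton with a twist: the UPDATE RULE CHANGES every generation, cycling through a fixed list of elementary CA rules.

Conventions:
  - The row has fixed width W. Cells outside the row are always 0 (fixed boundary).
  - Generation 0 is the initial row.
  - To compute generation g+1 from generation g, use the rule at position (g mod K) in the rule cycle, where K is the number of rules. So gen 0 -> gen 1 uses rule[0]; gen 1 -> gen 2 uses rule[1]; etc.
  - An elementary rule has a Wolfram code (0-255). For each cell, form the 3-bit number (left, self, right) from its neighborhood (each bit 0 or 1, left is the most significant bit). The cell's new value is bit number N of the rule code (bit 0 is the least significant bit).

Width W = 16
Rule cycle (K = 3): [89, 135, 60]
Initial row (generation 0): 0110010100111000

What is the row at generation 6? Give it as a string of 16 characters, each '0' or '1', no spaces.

Answer: 1110111001111100

Derivation:
Gen 0: 0110010100111000
Gen 1 (rule 89): 0111000010101111
Gen 2 (rule 135): 1010011110100110
Gen 3 (rule 60): 1111010001110101
Gen 4 (rule 89): 1001001101010000
Gen 5 (rule 135): 1011010001010111
Gen 6 (rule 60): 1110111001111100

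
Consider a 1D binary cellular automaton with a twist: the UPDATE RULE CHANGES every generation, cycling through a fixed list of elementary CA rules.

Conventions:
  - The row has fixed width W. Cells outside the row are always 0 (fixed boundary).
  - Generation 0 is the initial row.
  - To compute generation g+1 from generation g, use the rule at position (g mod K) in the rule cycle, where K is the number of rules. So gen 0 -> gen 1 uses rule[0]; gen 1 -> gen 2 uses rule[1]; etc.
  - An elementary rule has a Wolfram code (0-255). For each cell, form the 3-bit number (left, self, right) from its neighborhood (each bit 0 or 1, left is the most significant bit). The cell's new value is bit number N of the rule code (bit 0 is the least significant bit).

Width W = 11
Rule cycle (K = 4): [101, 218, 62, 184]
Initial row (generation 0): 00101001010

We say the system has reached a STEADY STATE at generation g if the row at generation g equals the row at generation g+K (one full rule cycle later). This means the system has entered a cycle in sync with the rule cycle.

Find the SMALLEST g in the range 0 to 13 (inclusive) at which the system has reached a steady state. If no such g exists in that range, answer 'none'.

Gen 0: 00101001010
Gen 1 (rule 101): 10111001110
Gen 2 (rule 218): 00111111111
Gen 3 (rule 62): 01100000000
Gen 4 (rule 184): 01010000000
Gen 5 (rule 101): 01110111111
Gen 6 (rule 218): 11110111111
Gen 7 (rule 62): 10001100000
Gen 8 (rule 184): 01001010000
Gen 9 (rule 101): 01001110111
Gen 10 (rule 218): 10111110111
Gen 11 (rule 62): 11100001100
Gen 12 (rule 184): 11010001010
Gen 13 (rule 101): 01110101110
Gen 14 (rule 218): 11110001111
Gen 15 (rule 62): 10001011000
Gen 16 (rule 184): 01000110100
Gen 17 (rule 101): 01010011101

Answer: none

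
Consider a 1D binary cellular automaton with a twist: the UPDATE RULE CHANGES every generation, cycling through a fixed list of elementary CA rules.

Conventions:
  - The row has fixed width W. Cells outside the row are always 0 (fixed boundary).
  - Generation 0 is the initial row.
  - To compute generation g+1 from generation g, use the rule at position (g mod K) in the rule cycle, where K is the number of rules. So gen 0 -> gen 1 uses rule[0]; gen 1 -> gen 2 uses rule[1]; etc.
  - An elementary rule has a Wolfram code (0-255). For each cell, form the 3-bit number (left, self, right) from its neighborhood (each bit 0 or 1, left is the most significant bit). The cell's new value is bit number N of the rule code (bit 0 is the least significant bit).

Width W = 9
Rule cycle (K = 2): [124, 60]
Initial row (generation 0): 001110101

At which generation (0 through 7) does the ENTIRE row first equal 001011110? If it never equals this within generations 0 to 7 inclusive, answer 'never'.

Answer: 5

Derivation:
Gen 0: 001110101
Gen 1 (rule 124): 001011111
Gen 2 (rule 60): 001110000
Gen 3 (rule 124): 001011000
Gen 4 (rule 60): 001110100
Gen 5 (rule 124): 001011110
Gen 6 (rule 60): 001110001
Gen 7 (rule 124): 001011001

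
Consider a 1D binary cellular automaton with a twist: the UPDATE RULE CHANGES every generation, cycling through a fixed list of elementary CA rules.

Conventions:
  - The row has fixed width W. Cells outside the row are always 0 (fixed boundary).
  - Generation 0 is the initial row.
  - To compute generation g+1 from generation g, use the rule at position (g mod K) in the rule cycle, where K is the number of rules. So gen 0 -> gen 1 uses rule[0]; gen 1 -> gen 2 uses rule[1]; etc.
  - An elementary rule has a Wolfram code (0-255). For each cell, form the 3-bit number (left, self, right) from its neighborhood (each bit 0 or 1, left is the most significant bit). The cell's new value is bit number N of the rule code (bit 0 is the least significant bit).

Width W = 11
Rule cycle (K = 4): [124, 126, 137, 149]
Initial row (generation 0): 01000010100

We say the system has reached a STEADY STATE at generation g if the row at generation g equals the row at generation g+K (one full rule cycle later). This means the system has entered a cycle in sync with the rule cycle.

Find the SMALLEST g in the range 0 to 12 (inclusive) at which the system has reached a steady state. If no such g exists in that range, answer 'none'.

Gen 0: 01000010100
Gen 1 (rule 124): 01100011110
Gen 2 (rule 126): 11110110011
Gen 3 (rule 137): 11100100010
Gen 4 (rule 149): 01010111011
Gen 5 (rule 124): 01111101111
Gen 6 (rule 126): 11000111001
Gen 7 (rule 137): 10010110000
Gen 8 (rule 149): 11010001111
Gen 9 (rule 124): 11111001001
Gen 10 (rule 126): 10001111111
Gen 11 (rule 137): 00101111110
Gen 12 (rule 149): 10100111101
Gen 13 (rule 124): 11110100111
Gen 14 (rule 126): 10011111101
Gen 15 (rule 137): 00011111000
Gen 16 (rule 149): 11001110111

Answer: none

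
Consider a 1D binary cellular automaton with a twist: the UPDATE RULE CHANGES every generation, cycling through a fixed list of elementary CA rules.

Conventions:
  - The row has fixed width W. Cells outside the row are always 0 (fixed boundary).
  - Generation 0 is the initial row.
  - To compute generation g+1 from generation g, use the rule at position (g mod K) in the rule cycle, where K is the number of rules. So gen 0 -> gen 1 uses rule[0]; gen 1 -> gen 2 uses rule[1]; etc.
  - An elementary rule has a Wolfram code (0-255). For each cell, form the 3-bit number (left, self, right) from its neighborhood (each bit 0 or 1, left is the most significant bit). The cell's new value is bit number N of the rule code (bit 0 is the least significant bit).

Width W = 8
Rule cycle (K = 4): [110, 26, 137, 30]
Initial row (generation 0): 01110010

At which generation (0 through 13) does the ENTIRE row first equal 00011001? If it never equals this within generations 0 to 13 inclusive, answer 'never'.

Gen 0: 01110010
Gen 1 (rule 110): 11010110
Gen 2 (rule 26): 10000101
Gen 3 (rule 137): 00110000
Gen 4 (rule 30): 01101000
Gen 5 (rule 110): 11111000
Gen 6 (rule 26): 10000100
Gen 7 (rule 137): 00110001
Gen 8 (rule 30): 01101011
Gen 9 (rule 110): 11111111
Gen 10 (rule 26): 10000000
Gen 11 (rule 137): 00111111
Gen 12 (rule 30): 01100000
Gen 13 (rule 110): 11100000

Answer: never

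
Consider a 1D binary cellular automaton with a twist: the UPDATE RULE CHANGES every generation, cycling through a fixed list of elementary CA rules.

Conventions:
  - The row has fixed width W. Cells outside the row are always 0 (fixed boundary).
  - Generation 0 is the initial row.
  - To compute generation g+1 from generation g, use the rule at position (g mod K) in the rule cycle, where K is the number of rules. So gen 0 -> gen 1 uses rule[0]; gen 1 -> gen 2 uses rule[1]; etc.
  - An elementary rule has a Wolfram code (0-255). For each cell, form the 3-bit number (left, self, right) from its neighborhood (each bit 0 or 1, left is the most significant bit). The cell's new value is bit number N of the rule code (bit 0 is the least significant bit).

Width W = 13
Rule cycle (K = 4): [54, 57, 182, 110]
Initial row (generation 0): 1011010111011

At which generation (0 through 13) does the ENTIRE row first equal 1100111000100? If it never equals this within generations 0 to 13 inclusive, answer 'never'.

Gen 0: 1011010111011
Gen 1 (rule 54): 1100111000100
Gen 2 (rule 57): 1010100110011
Gen 3 (rule 182): 1111111001100
Gen 4 (rule 110): 1000001011100
Gen 5 (rule 54): 1100011100010
Gen 6 (rule 57): 1011010011001
Gen 7 (rule 182): 1100111100111
Gen 8 (rule 110): 1101100101101
Gen 9 (rule 54): 0010011110011
Gen 10 (rule 57): 1001010001010
Gen 11 (rule 182): 1111111011111
Gen 12 (rule 110): 1000001110001
Gen 13 (rule 54): 1100010001011

Answer: 1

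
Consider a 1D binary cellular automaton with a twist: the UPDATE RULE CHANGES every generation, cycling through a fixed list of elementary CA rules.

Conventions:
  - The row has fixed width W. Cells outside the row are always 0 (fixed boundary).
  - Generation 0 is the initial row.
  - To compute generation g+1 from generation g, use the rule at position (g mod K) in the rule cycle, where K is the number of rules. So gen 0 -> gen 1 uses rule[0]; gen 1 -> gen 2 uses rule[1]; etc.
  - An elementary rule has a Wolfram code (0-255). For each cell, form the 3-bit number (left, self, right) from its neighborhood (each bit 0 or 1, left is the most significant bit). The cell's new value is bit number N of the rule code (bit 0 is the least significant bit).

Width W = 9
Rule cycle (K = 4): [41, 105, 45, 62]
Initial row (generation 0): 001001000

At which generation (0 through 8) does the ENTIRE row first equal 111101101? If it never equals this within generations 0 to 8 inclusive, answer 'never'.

Answer: 4

Derivation:
Gen 0: 001001000
Gen 1 (rule 41): 100000011
Gen 2 (rule 105): 001111011
Gen 3 (rule 45): 101000110
Gen 4 (rule 62): 111101101
Gen 5 (rule 41): 100011010
Gen 6 (rule 105): 001011100
Gen 7 (rule 45): 101110001
Gen 8 (rule 62): 111001011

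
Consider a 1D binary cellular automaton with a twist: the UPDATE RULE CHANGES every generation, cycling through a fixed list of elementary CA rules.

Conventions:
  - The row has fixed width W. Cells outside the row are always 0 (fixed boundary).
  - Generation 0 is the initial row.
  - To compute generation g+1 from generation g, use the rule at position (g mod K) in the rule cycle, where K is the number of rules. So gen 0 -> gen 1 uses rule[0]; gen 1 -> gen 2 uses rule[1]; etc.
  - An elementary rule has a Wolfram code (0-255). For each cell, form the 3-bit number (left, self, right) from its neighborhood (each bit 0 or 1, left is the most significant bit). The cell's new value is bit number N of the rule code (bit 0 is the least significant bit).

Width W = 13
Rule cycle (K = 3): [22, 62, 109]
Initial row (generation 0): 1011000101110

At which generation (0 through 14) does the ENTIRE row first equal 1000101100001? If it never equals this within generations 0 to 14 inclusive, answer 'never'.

Gen 0: 1011000101110
Gen 1 (rule 22): 1000101100001
Gen 2 (rule 62): 1101111010011
Gen 3 (rule 109): 1111001110011
Gen 4 (rule 22): 0000110001100
Gen 5 (rule 62): 0001101011010
Gen 6 (rule 109): 1101111111110
Gen 7 (rule 22): 0000000000001
Gen 8 (rule 62): 0000000000011
Gen 9 (rule 109): 1111111111011
Gen 10 (rule 22): 0000000000000
Gen 11 (rule 62): 0000000000000
Gen 12 (rule 109): 1111111111111
Gen 13 (rule 22): 0000000000000
Gen 14 (rule 62): 0000000000000

Answer: 1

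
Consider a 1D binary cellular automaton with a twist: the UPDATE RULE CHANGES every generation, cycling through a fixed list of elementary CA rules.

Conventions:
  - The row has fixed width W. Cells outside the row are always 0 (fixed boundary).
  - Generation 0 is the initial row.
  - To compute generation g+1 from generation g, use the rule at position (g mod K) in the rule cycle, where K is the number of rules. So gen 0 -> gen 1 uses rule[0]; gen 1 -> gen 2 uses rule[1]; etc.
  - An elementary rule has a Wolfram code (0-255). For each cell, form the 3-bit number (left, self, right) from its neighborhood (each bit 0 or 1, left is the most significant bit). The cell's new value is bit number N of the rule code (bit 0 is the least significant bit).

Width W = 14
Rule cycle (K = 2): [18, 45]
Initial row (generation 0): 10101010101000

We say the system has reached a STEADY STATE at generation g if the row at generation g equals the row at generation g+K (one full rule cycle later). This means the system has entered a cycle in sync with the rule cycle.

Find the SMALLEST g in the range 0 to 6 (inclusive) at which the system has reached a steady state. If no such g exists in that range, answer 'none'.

Answer: 3

Derivation:
Gen 0: 10101010101000
Gen 1 (rule 18): 00000000000100
Gen 2 (rule 45): 11111111110101
Gen 3 (rule 18): 00000000000000
Gen 4 (rule 45): 11111111111111
Gen 5 (rule 18): 00000000000000
Gen 6 (rule 45): 11111111111111
Gen 7 (rule 18): 00000000000000
Gen 8 (rule 45): 11111111111111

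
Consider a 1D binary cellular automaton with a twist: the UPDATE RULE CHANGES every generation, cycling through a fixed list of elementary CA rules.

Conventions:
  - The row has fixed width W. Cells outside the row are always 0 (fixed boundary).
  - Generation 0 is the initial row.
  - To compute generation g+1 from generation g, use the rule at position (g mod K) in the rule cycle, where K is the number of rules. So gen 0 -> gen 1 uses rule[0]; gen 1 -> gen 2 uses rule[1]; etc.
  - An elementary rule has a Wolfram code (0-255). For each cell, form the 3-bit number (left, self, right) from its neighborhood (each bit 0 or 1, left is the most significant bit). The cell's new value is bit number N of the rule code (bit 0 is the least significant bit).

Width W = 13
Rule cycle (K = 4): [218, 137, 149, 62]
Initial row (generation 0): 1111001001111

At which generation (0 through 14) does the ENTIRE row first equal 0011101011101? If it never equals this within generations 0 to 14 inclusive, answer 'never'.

Gen 0: 1111001001111
Gen 1 (rule 218): 1111110111111
Gen 2 (rule 137): 1111100111110
Gen 3 (rule 149): 0111010011101
Gen 4 (rule 62): 1100111110011
Gen 5 (rule 218): 1111111111111
Gen 6 (rule 137): 1111111111110
Gen 7 (rule 149): 0111111111101
Gen 8 (rule 62): 1100000000011
Gen 9 (rule 218): 1110000000111
Gen 10 (rule 137): 1100111110110
Gen 11 (rule 149): 0010011100001
Gen 12 (rule 62): 0111110010011
Gen 13 (rule 218): 1111111101111
Gen 14 (rule 137): 1111111001110

Answer: never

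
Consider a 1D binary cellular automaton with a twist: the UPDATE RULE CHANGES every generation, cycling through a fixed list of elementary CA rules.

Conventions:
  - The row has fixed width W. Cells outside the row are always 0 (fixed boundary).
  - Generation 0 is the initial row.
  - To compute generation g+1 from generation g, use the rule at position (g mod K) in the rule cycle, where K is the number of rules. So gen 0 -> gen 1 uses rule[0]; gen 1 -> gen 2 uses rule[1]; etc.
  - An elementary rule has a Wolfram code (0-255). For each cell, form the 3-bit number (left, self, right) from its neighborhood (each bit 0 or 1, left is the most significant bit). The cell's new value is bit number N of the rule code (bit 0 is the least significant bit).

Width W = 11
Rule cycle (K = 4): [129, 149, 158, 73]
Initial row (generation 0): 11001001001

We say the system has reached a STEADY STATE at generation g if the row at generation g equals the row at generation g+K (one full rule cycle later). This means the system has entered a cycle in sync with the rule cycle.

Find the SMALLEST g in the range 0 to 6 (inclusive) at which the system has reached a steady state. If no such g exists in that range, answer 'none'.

Answer: none

Derivation:
Gen 0: 11001001001
Gen 1 (rule 129): 00000000000
Gen 2 (rule 149): 11111111111
Gen 3 (rule 158): 11111111110
Gen 4 (rule 73): 10000000010
Gen 5 (rule 129): 00111111000
Gen 6 (rule 149): 10011110111
Gen 7 (rule 158): 11111100110
Gen 8 (rule 73): 10000100110
Gen 9 (rule 129): 00110000000
Gen 10 (rule 149): 10001111111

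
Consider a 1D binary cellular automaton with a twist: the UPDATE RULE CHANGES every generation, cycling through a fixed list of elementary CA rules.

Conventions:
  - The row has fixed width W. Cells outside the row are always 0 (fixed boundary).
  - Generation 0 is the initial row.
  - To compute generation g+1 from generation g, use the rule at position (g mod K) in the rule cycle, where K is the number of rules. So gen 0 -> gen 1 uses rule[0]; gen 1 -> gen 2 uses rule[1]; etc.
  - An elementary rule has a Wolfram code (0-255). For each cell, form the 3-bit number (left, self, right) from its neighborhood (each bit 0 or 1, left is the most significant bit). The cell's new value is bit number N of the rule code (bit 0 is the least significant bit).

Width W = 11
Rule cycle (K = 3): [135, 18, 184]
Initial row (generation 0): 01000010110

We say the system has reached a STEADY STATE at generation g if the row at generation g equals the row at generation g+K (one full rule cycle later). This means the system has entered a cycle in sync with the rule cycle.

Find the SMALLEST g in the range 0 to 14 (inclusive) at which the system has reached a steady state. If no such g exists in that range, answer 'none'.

Gen 0: 01000010110
Gen 1 (rule 135): 11011110000
Gen 2 (rule 18): 00000001000
Gen 3 (rule 184): 00000000100
Gen 4 (rule 135): 11111111101
Gen 5 (rule 18): 00000000000
Gen 6 (rule 184): 00000000000
Gen 7 (rule 135): 11111111111
Gen 8 (rule 18): 00000000000
Gen 9 (rule 184): 00000000000
Gen 10 (rule 135): 11111111111
Gen 11 (rule 18): 00000000000
Gen 12 (rule 184): 00000000000
Gen 13 (rule 135): 11111111111
Gen 14 (rule 18): 00000000000
Gen 15 (rule 184): 00000000000
Gen 16 (rule 135): 11111111111
Gen 17 (rule 18): 00000000000

Answer: 5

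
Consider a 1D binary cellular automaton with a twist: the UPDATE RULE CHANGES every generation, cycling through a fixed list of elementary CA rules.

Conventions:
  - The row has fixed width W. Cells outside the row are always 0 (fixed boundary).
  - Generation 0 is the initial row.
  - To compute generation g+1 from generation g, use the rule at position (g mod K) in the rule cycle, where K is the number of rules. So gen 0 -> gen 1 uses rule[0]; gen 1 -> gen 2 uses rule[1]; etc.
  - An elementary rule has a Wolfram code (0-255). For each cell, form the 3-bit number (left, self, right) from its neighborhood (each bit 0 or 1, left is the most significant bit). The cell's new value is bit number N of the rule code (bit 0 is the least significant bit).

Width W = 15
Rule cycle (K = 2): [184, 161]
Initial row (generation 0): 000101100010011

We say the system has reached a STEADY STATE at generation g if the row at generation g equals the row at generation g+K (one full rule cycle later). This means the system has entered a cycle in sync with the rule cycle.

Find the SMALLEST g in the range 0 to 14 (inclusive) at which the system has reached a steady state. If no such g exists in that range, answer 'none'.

Answer: none

Derivation:
Gen 0: 000101100010011
Gen 1 (rule 184): 000011010001010
Gen 2 (rule 161): 111000100100100
Gen 3 (rule 184): 110100010010010
Gen 4 (rule 161): 001001000000000
Gen 5 (rule 184): 000100100000000
Gen 6 (rule 161): 110000001111111
Gen 7 (rule 184): 101000001111110
Gen 8 (rule 161): 010011100111100
Gen 9 (rule 184): 001011010111010
Gen 10 (rule 161): 100100101010100
Gen 11 (rule 184): 010010010101010
Gen 12 (rule 161): 000000001010100
Gen 13 (rule 184): 000000000101010
Gen 14 (rule 161): 111111110010100
Gen 15 (rule 184): 111111101001010
Gen 16 (rule 161): 011111010000100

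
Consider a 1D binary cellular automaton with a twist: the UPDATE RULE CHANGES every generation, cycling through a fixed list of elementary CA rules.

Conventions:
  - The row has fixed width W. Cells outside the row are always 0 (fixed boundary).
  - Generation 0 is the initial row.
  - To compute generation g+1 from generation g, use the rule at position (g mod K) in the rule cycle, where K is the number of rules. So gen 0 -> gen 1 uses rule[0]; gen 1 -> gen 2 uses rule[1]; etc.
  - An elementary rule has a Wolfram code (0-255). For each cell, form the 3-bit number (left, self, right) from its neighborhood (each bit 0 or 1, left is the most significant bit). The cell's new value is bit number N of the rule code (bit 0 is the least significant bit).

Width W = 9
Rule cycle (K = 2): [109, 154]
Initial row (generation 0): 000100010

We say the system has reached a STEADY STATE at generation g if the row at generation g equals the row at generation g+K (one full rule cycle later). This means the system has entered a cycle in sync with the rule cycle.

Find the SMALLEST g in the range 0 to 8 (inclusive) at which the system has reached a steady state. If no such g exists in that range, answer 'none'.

Gen 0: 000100010
Gen 1 (rule 109): 110101010
Gen 2 (rule 154): 100000001
Gen 3 (rule 109): 101111101
Gen 4 (rule 154): 001111000
Gen 5 (rule 109): 101001011
Gen 6 (rule 154): 000110010
Gen 7 (rule 109): 110110010
Gen 8 (rule 154): 100101101
Gen 9 (rule 109): 100111111
Gen 10 (rule 154): 011111110

Answer: none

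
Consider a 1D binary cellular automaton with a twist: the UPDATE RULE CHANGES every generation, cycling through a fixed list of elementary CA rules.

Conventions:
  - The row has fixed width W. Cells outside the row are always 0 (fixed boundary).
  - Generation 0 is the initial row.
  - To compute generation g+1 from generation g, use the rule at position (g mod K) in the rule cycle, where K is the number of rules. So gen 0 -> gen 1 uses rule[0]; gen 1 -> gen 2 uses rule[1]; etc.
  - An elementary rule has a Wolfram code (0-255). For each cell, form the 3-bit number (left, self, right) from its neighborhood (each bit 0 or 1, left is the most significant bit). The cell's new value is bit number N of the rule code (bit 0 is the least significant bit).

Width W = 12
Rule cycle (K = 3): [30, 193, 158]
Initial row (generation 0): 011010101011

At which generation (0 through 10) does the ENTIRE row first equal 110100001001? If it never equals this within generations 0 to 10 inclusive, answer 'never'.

Gen 0: 011010101011
Gen 1 (rule 30): 110010101010
Gen 2 (rule 193): 010000000000
Gen 3 (rule 158): 111000000000
Gen 4 (rule 30): 100100000000
Gen 5 (rule 193): 000001111111
Gen 6 (rule 158): 000011111110
Gen 7 (rule 30): 000110000001
Gen 8 (rule 193): 110010111100
Gen 9 (rule 158): 101110111010
Gen 10 (rule 30): 101000100011

Answer: never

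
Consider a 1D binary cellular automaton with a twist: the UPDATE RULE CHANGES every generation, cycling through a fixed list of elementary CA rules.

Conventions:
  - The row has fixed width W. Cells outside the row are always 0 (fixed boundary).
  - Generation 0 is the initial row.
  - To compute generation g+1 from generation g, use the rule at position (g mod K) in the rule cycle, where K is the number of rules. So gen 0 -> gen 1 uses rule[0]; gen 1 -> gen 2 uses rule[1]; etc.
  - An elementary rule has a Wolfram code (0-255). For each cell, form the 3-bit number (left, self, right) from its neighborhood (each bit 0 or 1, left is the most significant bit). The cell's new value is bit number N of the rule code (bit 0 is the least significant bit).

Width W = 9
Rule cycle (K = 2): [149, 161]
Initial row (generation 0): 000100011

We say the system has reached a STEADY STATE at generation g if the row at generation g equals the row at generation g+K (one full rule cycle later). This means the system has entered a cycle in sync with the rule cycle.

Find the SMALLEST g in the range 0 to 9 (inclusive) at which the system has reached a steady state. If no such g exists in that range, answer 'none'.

Answer: none

Derivation:
Gen 0: 000100011
Gen 1 (rule 149): 110111000
Gen 2 (rule 161): 001010011
Gen 3 (rule 149): 101011000
Gen 4 (rule 161): 010100011
Gen 5 (rule 149): 010111000
Gen 6 (rule 161): 001010011
Gen 7 (rule 149): 101011000
Gen 8 (rule 161): 010100011
Gen 9 (rule 149): 010111000
Gen 10 (rule 161): 001010011
Gen 11 (rule 149): 101011000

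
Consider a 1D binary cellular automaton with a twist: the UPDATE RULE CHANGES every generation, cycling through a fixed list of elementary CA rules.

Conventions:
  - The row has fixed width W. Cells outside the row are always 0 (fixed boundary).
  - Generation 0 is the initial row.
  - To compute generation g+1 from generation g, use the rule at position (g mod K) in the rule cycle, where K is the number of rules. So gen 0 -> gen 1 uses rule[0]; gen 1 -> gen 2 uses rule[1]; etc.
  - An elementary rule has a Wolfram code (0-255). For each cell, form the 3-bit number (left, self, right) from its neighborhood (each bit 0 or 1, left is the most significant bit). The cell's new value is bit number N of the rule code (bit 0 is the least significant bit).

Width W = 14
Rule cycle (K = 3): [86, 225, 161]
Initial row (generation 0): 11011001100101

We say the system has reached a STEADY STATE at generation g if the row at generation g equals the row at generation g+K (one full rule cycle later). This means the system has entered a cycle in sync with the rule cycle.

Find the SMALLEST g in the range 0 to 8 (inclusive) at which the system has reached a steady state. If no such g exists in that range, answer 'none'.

Answer: none

Derivation:
Gen 0: 11011001100101
Gen 1 (rule 86): 01001110111101
Gen 2 (rule 225): 00000111011110
Gen 3 (rule 161): 11110010101100
Gen 4 (rule 86): 00011110100110
Gen 5 (rule 225): 11001111000010
Gen 6 (rule 161): 00000110011000
Gen 7 (rule 86): 00001011101100
Gen 8 (rule 225): 11100101110101
Gen 9 (rule 161): 01000010101010
Gen 10 (rule 86): 11100110101011
Gen 11 (rule 225): 01100011010101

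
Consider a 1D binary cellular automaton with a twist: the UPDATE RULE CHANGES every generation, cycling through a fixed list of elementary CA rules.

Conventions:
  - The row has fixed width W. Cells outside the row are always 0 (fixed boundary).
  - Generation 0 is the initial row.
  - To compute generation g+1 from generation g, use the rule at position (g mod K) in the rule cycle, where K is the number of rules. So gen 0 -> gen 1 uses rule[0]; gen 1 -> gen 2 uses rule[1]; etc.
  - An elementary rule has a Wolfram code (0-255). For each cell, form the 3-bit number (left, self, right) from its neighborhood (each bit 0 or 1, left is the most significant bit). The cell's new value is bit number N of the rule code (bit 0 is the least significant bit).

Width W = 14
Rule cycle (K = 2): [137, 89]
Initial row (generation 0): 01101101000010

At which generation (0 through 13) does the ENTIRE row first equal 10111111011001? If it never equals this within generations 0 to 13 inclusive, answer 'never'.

Gen 0: 01101101000010
Gen 1 (rule 137): 01001000011000
Gen 2 (rule 89): 00100111011111
Gen 3 (rule 137): 10000110011110
Gen 4 (rule 89): 01110111010011
Gen 5 (rule 137): 01100110000010
Gen 6 (rule 89): 01110111111001
Gen 7 (rule 137): 01100111110000
Gen 8 (rule 89): 01110100011111
Gen 9 (rule 137): 01100001011110
Gen 10 (rule 89): 01111100010011
Gen 11 (rule 137): 01111001000010
Gen 12 (rule 89): 01001100111001
Gen 13 (rule 137): 00001000110000

Answer: never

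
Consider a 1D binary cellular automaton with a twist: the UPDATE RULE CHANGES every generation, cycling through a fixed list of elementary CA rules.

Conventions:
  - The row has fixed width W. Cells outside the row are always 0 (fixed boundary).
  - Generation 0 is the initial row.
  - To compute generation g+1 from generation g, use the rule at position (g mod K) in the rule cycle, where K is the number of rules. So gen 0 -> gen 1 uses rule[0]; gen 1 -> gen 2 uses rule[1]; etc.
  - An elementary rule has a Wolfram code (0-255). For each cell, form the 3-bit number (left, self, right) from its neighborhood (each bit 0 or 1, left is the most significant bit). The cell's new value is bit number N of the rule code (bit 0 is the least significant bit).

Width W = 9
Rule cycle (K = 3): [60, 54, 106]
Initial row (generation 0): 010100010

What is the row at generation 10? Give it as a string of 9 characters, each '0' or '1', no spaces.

Gen 0: 010100010
Gen 1 (rule 60): 011110011
Gen 2 (rule 54): 100001100
Gen 3 (rule 106): 000011100
Gen 4 (rule 60): 000010010
Gen 5 (rule 54): 000111111
Gen 6 (rule 106): 001100001
Gen 7 (rule 60): 001010001
Gen 8 (rule 54): 011111011
Gen 9 (rule 106): 110001111
Gen 10 (rule 60): 101001000

Answer: 101001000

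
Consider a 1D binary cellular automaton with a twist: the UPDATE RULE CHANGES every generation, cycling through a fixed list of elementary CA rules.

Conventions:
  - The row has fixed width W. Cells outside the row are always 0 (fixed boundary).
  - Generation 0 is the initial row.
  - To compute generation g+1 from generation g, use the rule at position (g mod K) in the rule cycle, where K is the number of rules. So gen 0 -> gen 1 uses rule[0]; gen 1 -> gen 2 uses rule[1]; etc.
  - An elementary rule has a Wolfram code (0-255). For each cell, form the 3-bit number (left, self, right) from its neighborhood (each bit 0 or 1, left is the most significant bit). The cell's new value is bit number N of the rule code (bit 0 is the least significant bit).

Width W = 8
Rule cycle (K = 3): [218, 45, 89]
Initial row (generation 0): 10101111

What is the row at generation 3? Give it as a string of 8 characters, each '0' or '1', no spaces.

Answer: 10100111

Derivation:
Gen 0: 10101111
Gen 1 (rule 218): 00001111
Gen 2 (rule 45): 11101000
Gen 3 (rule 89): 10100111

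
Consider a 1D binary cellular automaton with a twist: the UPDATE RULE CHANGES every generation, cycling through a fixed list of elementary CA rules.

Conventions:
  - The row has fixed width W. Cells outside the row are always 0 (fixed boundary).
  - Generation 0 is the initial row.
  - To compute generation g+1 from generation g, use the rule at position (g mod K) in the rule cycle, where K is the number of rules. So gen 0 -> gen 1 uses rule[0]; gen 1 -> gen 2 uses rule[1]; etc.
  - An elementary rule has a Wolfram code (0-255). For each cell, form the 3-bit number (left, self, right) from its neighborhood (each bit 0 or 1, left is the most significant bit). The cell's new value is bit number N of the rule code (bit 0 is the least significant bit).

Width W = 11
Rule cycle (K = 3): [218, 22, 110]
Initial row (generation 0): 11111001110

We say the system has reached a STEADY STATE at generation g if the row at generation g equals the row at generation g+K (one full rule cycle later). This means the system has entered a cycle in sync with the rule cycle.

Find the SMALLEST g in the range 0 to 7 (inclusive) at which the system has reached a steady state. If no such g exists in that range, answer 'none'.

Answer: 2

Derivation:
Gen 0: 11111001110
Gen 1 (rule 218): 11111111111
Gen 2 (rule 22): 00000000000
Gen 3 (rule 110): 00000000000
Gen 4 (rule 218): 00000000000
Gen 5 (rule 22): 00000000000
Gen 6 (rule 110): 00000000000
Gen 7 (rule 218): 00000000000
Gen 8 (rule 22): 00000000000
Gen 9 (rule 110): 00000000000
Gen 10 (rule 218): 00000000000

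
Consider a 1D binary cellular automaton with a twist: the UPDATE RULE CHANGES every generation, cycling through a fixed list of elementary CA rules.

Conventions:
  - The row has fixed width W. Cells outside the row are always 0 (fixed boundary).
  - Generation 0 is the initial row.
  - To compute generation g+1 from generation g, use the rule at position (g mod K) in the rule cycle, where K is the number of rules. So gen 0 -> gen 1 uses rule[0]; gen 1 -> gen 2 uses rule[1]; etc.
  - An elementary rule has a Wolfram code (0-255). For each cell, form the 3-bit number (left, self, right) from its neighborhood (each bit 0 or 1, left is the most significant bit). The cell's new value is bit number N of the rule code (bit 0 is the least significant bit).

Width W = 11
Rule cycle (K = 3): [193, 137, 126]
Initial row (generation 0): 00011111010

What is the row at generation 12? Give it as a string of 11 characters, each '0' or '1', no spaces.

Gen 0: 00011111010
Gen 1 (rule 193): 11001111000
Gen 2 (rule 137): 10001110011
Gen 3 (rule 126): 11011011111
Gen 4 (rule 193): 01001001111
Gen 5 (rule 137): 00000001110
Gen 6 (rule 126): 00000011011
Gen 7 (rule 193): 11111001001
Gen 8 (rule 137): 11110000000
Gen 9 (rule 126): 10011000000
Gen 10 (rule 193): 00001011111
Gen 11 (rule 137): 11100011110
Gen 12 (rule 126): 10110110011

Answer: 10110110011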